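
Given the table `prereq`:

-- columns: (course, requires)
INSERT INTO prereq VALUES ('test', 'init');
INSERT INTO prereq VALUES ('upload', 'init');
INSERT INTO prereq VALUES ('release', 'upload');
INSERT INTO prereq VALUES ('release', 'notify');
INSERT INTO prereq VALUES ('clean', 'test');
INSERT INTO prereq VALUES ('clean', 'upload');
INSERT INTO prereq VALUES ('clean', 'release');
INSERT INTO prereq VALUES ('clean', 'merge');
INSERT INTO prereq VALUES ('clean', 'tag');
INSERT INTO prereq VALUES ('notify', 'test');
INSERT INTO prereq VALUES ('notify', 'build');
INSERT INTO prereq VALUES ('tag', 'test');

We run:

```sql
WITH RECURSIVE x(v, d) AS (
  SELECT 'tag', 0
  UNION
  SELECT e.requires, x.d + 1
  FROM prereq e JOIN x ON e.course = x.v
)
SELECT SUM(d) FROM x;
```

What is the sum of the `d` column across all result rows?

Base: (tag, d=0).
Iteration 1: edges from {tag} -> (test, d=1).
Iteration 2: edges from {test} -> (init, d=2).
Iteration 3: no outgoing edges from {init}; recursion stops.
SUM(d) = 0 + 1 + 2 = 3.

3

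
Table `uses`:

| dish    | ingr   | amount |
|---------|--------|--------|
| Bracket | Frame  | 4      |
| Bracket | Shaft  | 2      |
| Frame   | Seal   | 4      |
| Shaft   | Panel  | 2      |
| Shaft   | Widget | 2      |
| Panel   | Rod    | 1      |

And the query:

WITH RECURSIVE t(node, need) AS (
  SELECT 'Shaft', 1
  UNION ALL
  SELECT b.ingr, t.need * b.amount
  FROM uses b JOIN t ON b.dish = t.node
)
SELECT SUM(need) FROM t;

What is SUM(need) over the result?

7

Base: (Shaft, need=1).
Iteration 1: components of {Shaft} -> Panel = 1*2 = 2, Widget = 1*2 = 2.
Iteration 2: components of {Panel,Widget} -> Rod = 2*1 = 2.
Iteration 3: no further components; recursion stops.
SUM(need) = 1 + 2 + 2 + 2 = 7.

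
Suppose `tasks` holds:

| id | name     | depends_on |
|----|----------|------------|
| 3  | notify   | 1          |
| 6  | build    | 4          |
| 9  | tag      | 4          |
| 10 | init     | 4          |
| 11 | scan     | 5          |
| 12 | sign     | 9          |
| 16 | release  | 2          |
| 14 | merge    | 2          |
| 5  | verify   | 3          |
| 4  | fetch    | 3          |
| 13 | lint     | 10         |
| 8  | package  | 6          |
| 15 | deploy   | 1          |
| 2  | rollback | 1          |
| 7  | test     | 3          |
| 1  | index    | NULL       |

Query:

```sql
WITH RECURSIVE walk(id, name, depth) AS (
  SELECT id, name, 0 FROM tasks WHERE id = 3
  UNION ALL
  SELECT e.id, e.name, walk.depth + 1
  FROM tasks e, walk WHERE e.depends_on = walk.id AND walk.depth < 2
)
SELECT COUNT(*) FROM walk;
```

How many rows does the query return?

8

Base: id=3 (notify) at depth 0.
Iteration 1: rows with depends_on in {3} -> fetch (id 4, depth 1), verify (id 5, depth 1), test (id 7, depth 1).
Iteration 2: rows with depends_on in {4,5,7} -> build (id 6, depth 2), tag (id 9, depth 2), init (id 10, depth 2), scan (id 11, depth 2).
Iteration 3: depth < 2 fails for all current rows; recursion stops.
Total rows emitted: 8.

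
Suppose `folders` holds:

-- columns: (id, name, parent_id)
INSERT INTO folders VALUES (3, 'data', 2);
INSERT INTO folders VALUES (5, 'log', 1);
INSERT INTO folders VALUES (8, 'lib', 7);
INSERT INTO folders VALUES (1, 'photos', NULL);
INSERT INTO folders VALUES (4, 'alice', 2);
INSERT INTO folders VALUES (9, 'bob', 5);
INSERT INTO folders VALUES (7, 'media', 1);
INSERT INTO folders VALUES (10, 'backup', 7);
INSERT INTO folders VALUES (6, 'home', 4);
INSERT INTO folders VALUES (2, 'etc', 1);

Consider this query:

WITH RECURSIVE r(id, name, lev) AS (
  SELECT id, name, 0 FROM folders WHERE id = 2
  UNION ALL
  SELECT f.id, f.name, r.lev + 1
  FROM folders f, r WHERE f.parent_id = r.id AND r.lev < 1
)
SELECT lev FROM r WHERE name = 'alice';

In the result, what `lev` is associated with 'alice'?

Base: id=2 (etc) at lev 0.
Iteration 1: rows with parent_id in {2} -> data (id 3, lev 1), alice (id 4, lev 1).
Iteration 2: lev < 1 fails for all current rows; recursion stops.

1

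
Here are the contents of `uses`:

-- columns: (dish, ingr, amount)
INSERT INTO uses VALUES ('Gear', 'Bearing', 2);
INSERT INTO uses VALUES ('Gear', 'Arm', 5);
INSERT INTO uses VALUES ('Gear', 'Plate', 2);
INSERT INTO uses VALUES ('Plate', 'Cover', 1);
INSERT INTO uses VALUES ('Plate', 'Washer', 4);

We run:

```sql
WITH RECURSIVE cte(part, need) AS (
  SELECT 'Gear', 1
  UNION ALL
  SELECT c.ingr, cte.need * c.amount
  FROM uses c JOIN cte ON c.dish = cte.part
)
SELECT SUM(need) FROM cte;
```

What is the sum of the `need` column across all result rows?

20

Base: (Gear, need=1).
Iteration 1: components of {Gear} -> Arm = 1*5 = 5, Bearing = 1*2 = 2, Plate = 1*2 = 2.
Iteration 2: components of {Arm,Bearing,Plate} -> Cover = 2*1 = 2, Washer = 2*4 = 8.
Iteration 3: no further components; recursion stops.
SUM(need) = 1 + 2 + 5 + 2 + 2 + 8 = 20.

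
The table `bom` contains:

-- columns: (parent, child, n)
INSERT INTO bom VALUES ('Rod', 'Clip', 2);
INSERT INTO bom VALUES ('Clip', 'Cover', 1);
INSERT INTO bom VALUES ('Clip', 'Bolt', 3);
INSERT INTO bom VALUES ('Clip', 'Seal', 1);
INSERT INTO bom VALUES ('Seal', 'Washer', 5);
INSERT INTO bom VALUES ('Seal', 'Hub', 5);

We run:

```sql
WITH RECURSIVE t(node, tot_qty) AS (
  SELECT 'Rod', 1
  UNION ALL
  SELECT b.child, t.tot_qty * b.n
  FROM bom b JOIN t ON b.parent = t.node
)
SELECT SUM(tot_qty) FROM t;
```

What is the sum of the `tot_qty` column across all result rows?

33

Base: (Rod, tot_qty=1).
Iteration 1: components of {Rod} -> Clip = 1*2 = 2.
Iteration 2: components of {Clip} -> Bolt = 2*3 = 6, Cover = 2*1 = 2, Seal = 2*1 = 2.
Iteration 3: components of {Bolt,Cover,Seal} -> Hub = 2*5 = 10, Washer = 2*5 = 10.
Iteration 4: no further components; recursion stops.
SUM(tot_qty) = 1 + 2 + 2 + 6 + 2 + 10 + 10 = 33.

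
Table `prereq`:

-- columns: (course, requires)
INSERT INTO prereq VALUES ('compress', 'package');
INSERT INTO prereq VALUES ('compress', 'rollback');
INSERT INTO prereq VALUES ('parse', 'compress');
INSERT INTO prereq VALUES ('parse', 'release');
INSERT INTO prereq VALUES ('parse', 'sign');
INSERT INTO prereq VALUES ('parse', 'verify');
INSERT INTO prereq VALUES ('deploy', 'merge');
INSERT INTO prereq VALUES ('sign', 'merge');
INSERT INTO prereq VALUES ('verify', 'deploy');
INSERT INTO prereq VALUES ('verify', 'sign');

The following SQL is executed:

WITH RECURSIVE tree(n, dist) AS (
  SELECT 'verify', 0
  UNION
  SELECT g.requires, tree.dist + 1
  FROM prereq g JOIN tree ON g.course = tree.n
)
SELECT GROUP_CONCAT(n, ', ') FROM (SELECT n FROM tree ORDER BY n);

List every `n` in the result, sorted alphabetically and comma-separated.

Base: (verify, dist=0).
Iteration 1: edges from {verify} -> (deploy, dist=1), (sign, dist=1).
Iteration 2: edges from {deploy,sign} -> (merge, dist=2). [UNION drops 1 duplicate row(s)]
Iteration 3: no outgoing edges from {merge}; recursion stops.

deploy, merge, sign, verify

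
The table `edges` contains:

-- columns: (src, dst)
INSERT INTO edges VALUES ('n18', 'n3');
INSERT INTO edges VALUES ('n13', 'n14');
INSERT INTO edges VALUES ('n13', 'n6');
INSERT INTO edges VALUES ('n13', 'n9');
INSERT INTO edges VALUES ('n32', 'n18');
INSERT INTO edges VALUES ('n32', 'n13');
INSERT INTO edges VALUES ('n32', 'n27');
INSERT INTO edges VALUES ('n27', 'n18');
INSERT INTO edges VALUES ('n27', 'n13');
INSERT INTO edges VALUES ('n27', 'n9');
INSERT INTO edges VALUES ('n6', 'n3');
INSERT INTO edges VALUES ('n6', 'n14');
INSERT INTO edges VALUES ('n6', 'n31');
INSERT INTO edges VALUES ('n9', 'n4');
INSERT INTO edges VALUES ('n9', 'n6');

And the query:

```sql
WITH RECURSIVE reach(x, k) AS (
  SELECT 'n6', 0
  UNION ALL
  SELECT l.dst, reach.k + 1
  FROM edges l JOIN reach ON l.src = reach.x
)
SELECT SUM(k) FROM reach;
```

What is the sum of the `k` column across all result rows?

Base: (n6, k=0).
Iteration 1: edges from {n6} -> (n14, k=1), (n3, k=1), (n31, k=1).
Iteration 2: no outgoing edges from {n14,n3,n31}; recursion stops.
SUM(k) = 0 + 1 + 1 + 1 = 3.

3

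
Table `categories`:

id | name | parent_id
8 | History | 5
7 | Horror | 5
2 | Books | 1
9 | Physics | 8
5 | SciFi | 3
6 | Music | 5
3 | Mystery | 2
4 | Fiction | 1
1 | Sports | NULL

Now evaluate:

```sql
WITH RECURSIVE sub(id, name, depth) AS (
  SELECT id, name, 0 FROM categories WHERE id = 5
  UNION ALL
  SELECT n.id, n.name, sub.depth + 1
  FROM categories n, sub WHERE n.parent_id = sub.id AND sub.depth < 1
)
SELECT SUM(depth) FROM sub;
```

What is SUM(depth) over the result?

3

Base: id=5 (SciFi) at depth 0.
Iteration 1: rows with parent_id in {5} -> Music (id 6, depth 1), Horror (id 7, depth 1), History (id 8, depth 1).
Iteration 2: depth < 1 fails for all current rows; recursion stops.
SUM(depth) = 0 + 1 + 1 + 1 = 3.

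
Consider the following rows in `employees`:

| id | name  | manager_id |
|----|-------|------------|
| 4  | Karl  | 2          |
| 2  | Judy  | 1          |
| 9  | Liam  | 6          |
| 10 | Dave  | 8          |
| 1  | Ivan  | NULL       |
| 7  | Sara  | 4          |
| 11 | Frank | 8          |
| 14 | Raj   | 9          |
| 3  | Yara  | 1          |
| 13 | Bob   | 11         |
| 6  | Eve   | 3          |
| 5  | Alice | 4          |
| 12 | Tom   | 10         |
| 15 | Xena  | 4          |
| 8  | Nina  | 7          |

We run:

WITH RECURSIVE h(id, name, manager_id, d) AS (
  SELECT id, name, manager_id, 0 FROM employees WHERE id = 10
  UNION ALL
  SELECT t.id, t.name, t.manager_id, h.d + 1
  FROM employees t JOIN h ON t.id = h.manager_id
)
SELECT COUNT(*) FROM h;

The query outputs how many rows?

6

Base: id=10 (Dave), manager_id=8, d 0.
Iteration 1: join on id=8 -> Nina (id 8, manager_id=7, d 1).
Iteration 2: join on id=7 -> Sara (id 7, manager_id=4, d 2).
Iteration 3: join on id=4 -> Karl (id 4, manager_id=2, d 3).
Iteration 4: join on id=2 -> Judy (id 2, manager_id=1, d 4).
Iteration 5: join on id=1 -> Ivan (id 1, manager_id=NULL, d 5).
Iteration 6: manager_id is NULL; no match; recursion stops.
Total rows emitted: 6.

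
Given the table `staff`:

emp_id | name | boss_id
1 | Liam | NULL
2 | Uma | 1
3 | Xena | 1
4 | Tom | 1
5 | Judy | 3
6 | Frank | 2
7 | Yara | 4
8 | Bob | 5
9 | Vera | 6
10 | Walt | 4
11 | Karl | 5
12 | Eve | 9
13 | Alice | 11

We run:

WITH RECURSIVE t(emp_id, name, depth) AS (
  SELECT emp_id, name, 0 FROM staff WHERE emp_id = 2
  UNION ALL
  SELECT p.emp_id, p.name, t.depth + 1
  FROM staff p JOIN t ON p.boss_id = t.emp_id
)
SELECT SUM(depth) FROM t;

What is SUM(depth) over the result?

6

Base: emp_id=2 (Uma) at depth 0.
Iteration 1: rows with boss_id in {2} -> Frank (id 6, depth 1).
Iteration 2: rows with boss_id in {6} -> Vera (id 9, depth 2).
Iteration 3: rows with boss_id in {9} -> Eve (id 12, depth 3).
Iteration 4: no rows with boss_id in {12}; recursion stops.
SUM(depth) = 0 + 1 + 2 + 3 = 6.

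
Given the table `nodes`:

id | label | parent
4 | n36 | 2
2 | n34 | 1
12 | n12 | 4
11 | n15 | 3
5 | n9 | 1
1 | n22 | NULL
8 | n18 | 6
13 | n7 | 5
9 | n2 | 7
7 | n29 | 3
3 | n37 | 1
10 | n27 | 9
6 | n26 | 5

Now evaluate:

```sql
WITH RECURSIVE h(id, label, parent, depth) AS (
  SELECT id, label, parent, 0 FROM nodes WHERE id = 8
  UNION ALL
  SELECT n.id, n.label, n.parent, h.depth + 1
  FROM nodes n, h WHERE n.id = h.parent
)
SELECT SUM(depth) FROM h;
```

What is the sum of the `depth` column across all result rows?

Base: id=8 (n18), parent=6, depth 0.
Iteration 1: join on id=6 -> n26 (id 6, parent=5, depth 1).
Iteration 2: join on id=5 -> n9 (id 5, parent=1, depth 2).
Iteration 3: join on id=1 -> n22 (id 1, parent=NULL, depth 3).
Iteration 4: parent is NULL; no match; recursion stops.
SUM(depth) = 0 + 1 + 2 + 3 = 6.

6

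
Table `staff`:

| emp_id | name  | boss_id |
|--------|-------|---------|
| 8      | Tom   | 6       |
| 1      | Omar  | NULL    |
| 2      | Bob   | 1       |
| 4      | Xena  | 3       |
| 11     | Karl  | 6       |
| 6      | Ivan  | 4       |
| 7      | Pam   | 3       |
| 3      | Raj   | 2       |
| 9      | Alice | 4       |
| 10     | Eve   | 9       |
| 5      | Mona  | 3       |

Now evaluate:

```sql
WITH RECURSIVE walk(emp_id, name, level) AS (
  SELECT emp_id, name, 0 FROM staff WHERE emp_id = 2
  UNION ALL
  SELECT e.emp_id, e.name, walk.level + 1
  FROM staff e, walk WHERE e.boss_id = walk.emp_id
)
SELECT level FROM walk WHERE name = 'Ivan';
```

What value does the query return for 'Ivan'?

Base: emp_id=2 (Bob) at level 0.
Iteration 1: rows with boss_id in {2} -> Raj (id 3, level 1).
Iteration 2: rows with boss_id in {3} -> Xena (id 4, level 2), Mona (id 5, level 2), Pam (id 7, level 2).
Iteration 3: rows with boss_id in {4,5,7} -> Ivan (id 6, level 3), Alice (id 9, level 3).
Iteration 4: rows with boss_id in {6,9} -> Tom (id 8, level 4), Eve (id 10, level 4), Karl (id 11, level 4).
Iteration 5: no rows with boss_id in {8,10,11}; recursion stops.

3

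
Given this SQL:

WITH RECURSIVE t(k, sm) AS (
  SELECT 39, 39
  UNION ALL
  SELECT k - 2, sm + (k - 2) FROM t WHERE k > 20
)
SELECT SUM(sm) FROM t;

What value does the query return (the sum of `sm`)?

Base: k=39, sm=39.
Iteration 1: 39 > 20 holds -> k = 39 - 2 = 37, sm = 39 + 37 = 76.
Iteration 2: 37 > 20 holds -> k = 37 - 2 = 35, sm = 76 + 35 = 111.
Iteration 3: 35 > 20 holds -> k = 35 - 2 = 33, sm = 111 + 33 = 144.
Iteration 4: 33 > 20 holds -> k = 33 - 2 = 31, sm = 144 + 31 = 175.
Iteration 5: 31 > 20 holds -> k = 31 - 2 = 29, sm = 175 + 29 = 204.
Iteration 6: 29 > 20 holds -> k = 29 - 2 = 27, sm = 204 + 27 = 231.
Iteration 7: 27 > 20 holds -> k = 27 - 2 = 25, sm = 231 + 25 = 256.
Iteration 8: 25 > 20 holds -> k = 25 - 2 = 23, sm = 256 + 23 = 279.
Iteration 9: 23 > 20 holds -> k = 23 - 2 = 21, sm = 279 + 21 = 300.
Iteration 10: 21 > 20 holds -> k = 21 - 2 = 19, sm = 300 + 19 = 319.
Iteration 11: 19 > 20 fails; recursion stops.
SUM(sm) = 39 + 76 + 111 + 144 + 175 + 204 + 231 + 256 + 279 + 300 + 319 = 2134.

2134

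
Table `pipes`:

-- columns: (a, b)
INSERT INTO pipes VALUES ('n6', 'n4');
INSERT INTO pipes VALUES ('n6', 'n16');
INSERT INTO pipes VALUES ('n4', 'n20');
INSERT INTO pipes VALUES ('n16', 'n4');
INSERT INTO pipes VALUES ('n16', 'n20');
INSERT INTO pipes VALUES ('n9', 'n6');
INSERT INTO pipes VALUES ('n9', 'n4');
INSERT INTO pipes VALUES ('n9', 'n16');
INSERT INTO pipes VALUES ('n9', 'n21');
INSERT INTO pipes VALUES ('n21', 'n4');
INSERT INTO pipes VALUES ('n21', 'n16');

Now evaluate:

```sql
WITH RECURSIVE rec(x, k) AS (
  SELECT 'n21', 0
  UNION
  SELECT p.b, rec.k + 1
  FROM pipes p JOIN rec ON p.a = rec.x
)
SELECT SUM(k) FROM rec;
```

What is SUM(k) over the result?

Base: (n21, k=0).
Iteration 1: edges from {n21} -> (n16, k=1), (n4, k=1).
Iteration 2: edges from {n16,n4} -> (n20, k=2), (n4, k=2). [UNION drops 1 duplicate row(s)]
Iteration 3: edges from {n20,n4} -> (n20, k=3).
Iteration 4: no outgoing edges from {n20}; recursion stops.
SUM(k) = 0 + 1 + 1 + 2 + 2 + 3 = 9.

9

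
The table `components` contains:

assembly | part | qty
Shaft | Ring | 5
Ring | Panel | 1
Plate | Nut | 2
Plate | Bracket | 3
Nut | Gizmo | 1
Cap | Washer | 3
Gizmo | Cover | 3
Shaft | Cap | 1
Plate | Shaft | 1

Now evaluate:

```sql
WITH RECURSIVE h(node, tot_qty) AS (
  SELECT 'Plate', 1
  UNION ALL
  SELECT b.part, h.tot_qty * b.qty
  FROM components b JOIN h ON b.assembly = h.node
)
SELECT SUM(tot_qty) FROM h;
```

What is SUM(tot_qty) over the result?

Base: (Plate, tot_qty=1).
Iteration 1: components of {Plate} -> Bracket = 1*3 = 3, Nut = 1*2 = 2, Shaft = 1*1 = 1.
Iteration 2: components of {Bracket,Nut,Shaft} -> Cap = 1*1 = 1, Gizmo = 2*1 = 2, Ring = 1*5 = 5.
Iteration 3: components of {Cap,Gizmo,Ring} -> Cover = 2*3 = 6, Panel = 5*1 = 5, Washer = 1*3 = 3.
Iteration 4: no further components; recursion stops.
SUM(tot_qty) = 1 + 1 + 3 + 2 + 1 + 5 + 2 + 3 + 5 + 6 = 29.

29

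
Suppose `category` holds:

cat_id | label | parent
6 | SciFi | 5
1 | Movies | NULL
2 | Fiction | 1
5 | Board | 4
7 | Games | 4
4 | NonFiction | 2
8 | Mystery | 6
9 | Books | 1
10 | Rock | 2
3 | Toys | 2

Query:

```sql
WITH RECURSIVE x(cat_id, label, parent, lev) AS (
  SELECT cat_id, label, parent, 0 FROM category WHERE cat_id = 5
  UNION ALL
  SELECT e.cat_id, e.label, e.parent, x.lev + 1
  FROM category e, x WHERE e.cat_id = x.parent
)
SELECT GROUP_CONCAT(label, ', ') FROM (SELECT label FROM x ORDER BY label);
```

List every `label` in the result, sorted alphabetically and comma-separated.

Board, Fiction, Movies, NonFiction

Base: cat_id=5 (Board), parent=4, lev 0.
Iteration 1: join on cat_id=4 -> NonFiction (id 4, parent=2, lev 1).
Iteration 2: join on cat_id=2 -> Fiction (id 2, parent=1, lev 2).
Iteration 3: join on cat_id=1 -> Movies (id 1, parent=NULL, lev 3).
Iteration 4: parent is NULL; no match; recursion stops.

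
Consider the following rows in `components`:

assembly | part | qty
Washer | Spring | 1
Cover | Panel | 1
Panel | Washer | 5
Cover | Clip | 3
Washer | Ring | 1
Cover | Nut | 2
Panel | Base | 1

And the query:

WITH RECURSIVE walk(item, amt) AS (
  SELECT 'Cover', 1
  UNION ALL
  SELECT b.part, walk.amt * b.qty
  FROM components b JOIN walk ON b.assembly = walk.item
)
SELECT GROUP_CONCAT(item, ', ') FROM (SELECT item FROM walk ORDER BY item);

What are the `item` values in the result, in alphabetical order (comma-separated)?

Base, Clip, Cover, Nut, Panel, Ring, Spring, Washer

Base: (Cover, amt=1).
Iteration 1: components of {Cover} -> Clip = 1*3 = 3, Nut = 1*2 = 2, Panel = 1*1 = 1.
Iteration 2: components of {Clip,Nut,Panel} -> Base = 1*1 = 1, Washer = 1*5 = 5.
Iteration 3: components of {Base,Washer} -> Ring = 5*1 = 5, Spring = 5*1 = 5.
Iteration 4: no further components; recursion stops.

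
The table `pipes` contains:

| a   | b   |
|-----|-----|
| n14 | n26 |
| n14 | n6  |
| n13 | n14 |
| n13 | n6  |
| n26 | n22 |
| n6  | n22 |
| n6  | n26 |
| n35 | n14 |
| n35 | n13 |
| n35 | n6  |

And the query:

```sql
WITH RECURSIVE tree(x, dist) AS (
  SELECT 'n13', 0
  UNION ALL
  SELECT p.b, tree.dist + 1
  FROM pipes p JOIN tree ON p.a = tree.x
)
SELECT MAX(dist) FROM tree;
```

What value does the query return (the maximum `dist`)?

4

Base: (n13, dist=0).
Iteration 1: edges from {n13} -> (n14, dist=1), (n6, dist=1).
Iteration 2: edges from {n14,n6} -> (n22, dist=2), (n26, dist=2) x2, (n6, dist=2). [UNION ALL keeps all 4 new rows, including repeats]
Iteration 3: edges from {n22,n26,n6} -> (n22, dist=3) x3, (n26, dist=3). [UNION ALL keeps all 4 new rows, including repeats]
Iteration 4: edges from {n22,n26} -> (n22, dist=4).
Iteration 5: no outgoing edges from {n22}; recursion stops.
dist values: 0, 1, 1, 2, 2, 2, 2, 3, 3, 3, 3, 4; the maximum is 4.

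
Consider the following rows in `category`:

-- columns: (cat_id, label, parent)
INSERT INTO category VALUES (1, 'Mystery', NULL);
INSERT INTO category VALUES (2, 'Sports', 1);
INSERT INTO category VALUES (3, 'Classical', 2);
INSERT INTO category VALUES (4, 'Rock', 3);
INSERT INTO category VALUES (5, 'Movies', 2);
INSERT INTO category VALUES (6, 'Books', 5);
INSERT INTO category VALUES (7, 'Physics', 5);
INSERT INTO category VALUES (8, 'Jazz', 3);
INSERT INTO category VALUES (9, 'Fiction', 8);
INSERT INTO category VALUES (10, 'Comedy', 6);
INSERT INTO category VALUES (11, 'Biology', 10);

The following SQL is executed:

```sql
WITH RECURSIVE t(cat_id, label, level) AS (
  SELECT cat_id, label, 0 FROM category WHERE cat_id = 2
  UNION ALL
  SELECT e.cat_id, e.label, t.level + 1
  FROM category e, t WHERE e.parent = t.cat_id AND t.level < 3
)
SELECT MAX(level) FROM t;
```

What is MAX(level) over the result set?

Base: cat_id=2 (Sports) at level 0.
Iteration 1: rows with parent in {2} -> Classical (id 3, level 1), Movies (id 5, level 1).
Iteration 2: rows with parent in {3,5} -> Rock (id 4, level 2), Books (id 6, level 2), Physics (id 7, level 2), Jazz (id 8, level 2).
Iteration 3: rows with parent in {4,6,7,8} -> Fiction (id 9, level 3), Comedy (id 10, level 3).
Iteration 4: level < 3 fails for all current rows; recursion stops.
level values: 0, 1, 1, 2, 2, 2, 2, 3, 3; the maximum is 3.

3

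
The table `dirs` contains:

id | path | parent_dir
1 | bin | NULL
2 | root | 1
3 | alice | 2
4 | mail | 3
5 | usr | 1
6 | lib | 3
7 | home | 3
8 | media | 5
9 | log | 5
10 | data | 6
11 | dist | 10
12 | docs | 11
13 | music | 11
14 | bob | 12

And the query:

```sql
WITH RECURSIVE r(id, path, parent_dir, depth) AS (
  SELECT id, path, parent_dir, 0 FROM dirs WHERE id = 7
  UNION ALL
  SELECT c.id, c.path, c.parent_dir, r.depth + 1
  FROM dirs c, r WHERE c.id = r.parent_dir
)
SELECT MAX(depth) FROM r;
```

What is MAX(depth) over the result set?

3

Base: id=7 (home), parent_dir=3, depth 0.
Iteration 1: join on id=3 -> alice (id 3, parent_dir=2, depth 1).
Iteration 2: join on id=2 -> root (id 2, parent_dir=1, depth 2).
Iteration 3: join on id=1 -> bin (id 1, parent_dir=NULL, depth 3).
Iteration 4: parent_dir is NULL; no match; recursion stops.
depth values: 0, 1, 2, 3; the maximum is 3.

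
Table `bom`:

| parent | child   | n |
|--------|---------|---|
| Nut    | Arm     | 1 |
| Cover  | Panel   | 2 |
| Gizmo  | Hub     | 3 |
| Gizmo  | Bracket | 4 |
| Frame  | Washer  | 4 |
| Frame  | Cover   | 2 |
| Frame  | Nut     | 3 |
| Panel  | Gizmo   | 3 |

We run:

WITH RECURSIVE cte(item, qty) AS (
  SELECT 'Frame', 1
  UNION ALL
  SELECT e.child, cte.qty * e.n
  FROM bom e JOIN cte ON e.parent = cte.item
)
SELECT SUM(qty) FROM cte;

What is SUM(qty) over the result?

113

Base: (Frame, qty=1).
Iteration 1: components of {Frame} -> Cover = 1*2 = 2, Nut = 1*3 = 3, Washer = 1*4 = 4.
Iteration 2: components of {Cover,Nut,Washer} -> Arm = 3*1 = 3, Panel = 2*2 = 4.
Iteration 3: components of {Arm,Panel} -> Gizmo = 4*3 = 12.
Iteration 4: components of {Gizmo} -> Bracket = 12*4 = 48, Hub = 12*3 = 36.
Iteration 5: no further components; recursion stops.
SUM(qty) = 1 + 4 + 3 + 2 + 3 + 4 + 12 + 48 + 36 = 113.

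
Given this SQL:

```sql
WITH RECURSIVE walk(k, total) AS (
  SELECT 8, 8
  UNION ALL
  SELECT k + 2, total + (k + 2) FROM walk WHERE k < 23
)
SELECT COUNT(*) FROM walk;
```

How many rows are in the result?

Base: k=8, total=8.
Iteration 1: 8 < 23 holds -> k = 8 + 2 = 10, total = 8 + 10 = 18.
Iteration 2: 10 < 23 holds -> k = 10 + 2 = 12, total = 18 + 12 = 30.
Iteration 3: 12 < 23 holds -> k = 12 + 2 = 14, total = 30 + 14 = 44.
Iteration 4: 14 < 23 holds -> k = 14 + 2 = 16, total = 44 + 16 = 60.
Iteration 5: 16 < 23 holds -> k = 16 + 2 = 18, total = 60 + 18 = 78.
Iteration 6: 18 < 23 holds -> k = 18 + 2 = 20, total = 78 + 20 = 98.
Iteration 7: 20 < 23 holds -> k = 20 + 2 = 22, total = 98 + 22 = 120.
Iteration 8: 22 < 23 holds -> k = 22 + 2 = 24, total = 120 + 24 = 144.
Iteration 9: 24 < 23 fails; recursion stops.
Total rows emitted: 9.

9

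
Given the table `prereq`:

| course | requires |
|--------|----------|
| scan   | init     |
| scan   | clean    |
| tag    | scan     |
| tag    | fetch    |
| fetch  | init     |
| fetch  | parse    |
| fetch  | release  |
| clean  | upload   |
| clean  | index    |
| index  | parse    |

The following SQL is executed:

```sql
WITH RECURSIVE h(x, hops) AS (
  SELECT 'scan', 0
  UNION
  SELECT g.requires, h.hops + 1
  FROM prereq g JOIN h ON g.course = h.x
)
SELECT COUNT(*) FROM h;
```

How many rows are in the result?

Base: (scan, hops=0).
Iteration 1: edges from {scan} -> (clean, hops=1), (init, hops=1).
Iteration 2: edges from {clean,init} -> (index, hops=2), (upload, hops=2).
Iteration 3: edges from {index,upload} -> (parse, hops=3).
Iteration 4: no outgoing edges from {parse}; recursion stops.
Total rows emitted: 6.

6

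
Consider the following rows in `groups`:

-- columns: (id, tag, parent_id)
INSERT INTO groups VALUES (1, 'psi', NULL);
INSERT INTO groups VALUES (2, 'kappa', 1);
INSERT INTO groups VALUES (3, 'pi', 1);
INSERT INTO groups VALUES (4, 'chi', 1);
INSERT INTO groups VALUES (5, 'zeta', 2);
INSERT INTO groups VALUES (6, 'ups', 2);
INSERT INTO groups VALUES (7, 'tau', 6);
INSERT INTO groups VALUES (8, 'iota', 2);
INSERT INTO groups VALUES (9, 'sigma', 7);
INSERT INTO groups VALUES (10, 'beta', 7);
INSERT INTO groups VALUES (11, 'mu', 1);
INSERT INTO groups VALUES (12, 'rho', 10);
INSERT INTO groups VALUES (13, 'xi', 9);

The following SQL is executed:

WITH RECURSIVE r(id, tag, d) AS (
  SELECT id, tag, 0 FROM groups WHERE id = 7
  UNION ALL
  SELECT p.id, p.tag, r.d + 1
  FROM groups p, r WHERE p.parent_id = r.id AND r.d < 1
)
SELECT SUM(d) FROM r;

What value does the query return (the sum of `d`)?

Base: id=7 (tau) at d 0.
Iteration 1: rows with parent_id in {7} -> sigma (id 9, d 1), beta (id 10, d 1).
Iteration 2: d < 1 fails for all current rows; recursion stops.
SUM(d) = 0 + 1 + 1 = 2.

2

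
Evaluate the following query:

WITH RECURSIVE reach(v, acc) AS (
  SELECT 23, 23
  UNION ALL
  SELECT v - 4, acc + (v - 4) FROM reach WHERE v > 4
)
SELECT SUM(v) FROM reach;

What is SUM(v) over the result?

Base: v=23, acc=23.
Iteration 1: 23 > 4 holds -> v = 23 - 4 = 19, acc = 23 + 19 = 42.
Iteration 2: 19 > 4 holds -> v = 19 - 4 = 15, acc = 42 + 15 = 57.
Iteration 3: 15 > 4 holds -> v = 15 - 4 = 11, acc = 57 + 11 = 68.
Iteration 4: 11 > 4 holds -> v = 11 - 4 = 7, acc = 68 + 7 = 75.
Iteration 5: 7 > 4 holds -> v = 7 - 4 = 3, acc = 75 + 3 = 78.
Iteration 6: 3 > 4 fails; recursion stops.
SUM(v) = 23 + 19 + 15 + 11 + 7 + 3 = 78.

78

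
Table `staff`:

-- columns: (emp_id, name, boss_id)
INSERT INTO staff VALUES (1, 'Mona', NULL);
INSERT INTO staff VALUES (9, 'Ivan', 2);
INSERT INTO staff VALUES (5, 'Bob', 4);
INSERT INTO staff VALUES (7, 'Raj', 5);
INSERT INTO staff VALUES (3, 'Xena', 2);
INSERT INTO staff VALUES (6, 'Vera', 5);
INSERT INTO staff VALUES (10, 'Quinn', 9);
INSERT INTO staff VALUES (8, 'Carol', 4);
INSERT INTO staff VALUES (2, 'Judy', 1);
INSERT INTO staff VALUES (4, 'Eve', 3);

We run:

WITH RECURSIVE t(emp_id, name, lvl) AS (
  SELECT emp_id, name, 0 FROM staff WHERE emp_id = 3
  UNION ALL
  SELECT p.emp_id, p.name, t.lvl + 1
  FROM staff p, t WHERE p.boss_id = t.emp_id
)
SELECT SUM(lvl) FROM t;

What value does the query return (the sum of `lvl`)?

11

Base: emp_id=3 (Xena) at lvl 0.
Iteration 1: rows with boss_id in {3} -> Eve (id 4, lvl 1).
Iteration 2: rows with boss_id in {4} -> Bob (id 5, lvl 2), Carol (id 8, lvl 2).
Iteration 3: rows with boss_id in {5,8} -> Vera (id 6, lvl 3), Raj (id 7, lvl 3).
Iteration 4: no rows with boss_id in {6,7}; recursion stops.
SUM(lvl) = 0 + 1 + 2 + 2 + 3 + 3 = 11.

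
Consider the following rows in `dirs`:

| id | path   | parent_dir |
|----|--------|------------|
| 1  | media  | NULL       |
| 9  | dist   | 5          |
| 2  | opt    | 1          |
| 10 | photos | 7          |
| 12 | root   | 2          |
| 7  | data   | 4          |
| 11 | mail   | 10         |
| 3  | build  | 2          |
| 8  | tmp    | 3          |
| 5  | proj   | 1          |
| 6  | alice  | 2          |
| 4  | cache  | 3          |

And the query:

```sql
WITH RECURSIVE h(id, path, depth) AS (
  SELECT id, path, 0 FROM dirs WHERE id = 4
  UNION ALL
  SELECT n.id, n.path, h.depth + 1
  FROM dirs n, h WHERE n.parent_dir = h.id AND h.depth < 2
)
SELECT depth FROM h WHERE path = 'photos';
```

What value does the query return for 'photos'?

Base: id=4 (cache) at depth 0.
Iteration 1: rows with parent_dir in {4} -> data (id 7, depth 1).
Iteration 2: rows with parent_dir in {7} -> photos (id 10, depth 2).
Iteration 3: depth < 2 fails for all current rows; recursion stops.

2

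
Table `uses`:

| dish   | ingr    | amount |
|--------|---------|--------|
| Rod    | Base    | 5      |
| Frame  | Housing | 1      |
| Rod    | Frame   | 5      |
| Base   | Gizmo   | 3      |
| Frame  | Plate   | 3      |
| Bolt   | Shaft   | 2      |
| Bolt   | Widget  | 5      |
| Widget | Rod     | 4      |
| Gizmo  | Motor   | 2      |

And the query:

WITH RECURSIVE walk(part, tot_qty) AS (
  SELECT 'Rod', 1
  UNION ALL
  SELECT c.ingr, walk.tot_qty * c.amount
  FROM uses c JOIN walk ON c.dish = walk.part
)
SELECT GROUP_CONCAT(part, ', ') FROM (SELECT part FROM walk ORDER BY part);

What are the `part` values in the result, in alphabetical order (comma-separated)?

Base, Frame, Gizmo, Housing, Motor, Plate, Rod

Base: (Rod, tot_qty=1).
Iteration 1: components of {Rod} -> Base = 1*5 = 5, Frame = 1*5 = 5.
Iteration 2: components of {Base,Frame} -> Gizmo = 5*3 = 15, Housing = 5*1 = 5, Plate = 5*3 = 15.
Iteration 3: components of {Gizmo,Housing,Plate} -> Motor = 15*2 = 30.
Iteration 4: no further components; recursion stops.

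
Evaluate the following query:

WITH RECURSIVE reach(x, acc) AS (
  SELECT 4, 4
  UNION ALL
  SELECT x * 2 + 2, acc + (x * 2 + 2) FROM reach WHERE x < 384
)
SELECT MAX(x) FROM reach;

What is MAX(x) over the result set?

Base: x=4, acc=4.
Iteration 1: 4 < 384 holds -> x = 4 * 2 + 2 = 10, acc = 4 + 10 = 14.
Iteration 2: 10 < 384 holds -> x = 10 * 2 + 2 = 22, acc = 14 + 22 = 36.
Iteration 3: 22 < 384 holds -> x = 22 * 2 + 2 = 46, acc = 36 + 46 = 82.
Iteration 4: 46 < 384 holds -> x = 46 * 2 + 2 = 94, acc = 82 + 94 = 176.
Iteration 5: 94 < 384 holds -> x = 94 * 2 + 2 = 190, acc = 176 + 190 = 366.
Iteration 6: 190 < 384 holds -> x = 190 * 2 + 2 = 382, acc = 366 + 382 = 748.
Iteration 7: 382 < 384 holds -> x = 382 * 2 + 2 = 766, acc = 748 + 766 = 1514.
Iteration 8: 766 < 384 fails; recursion stops.
x values: 4, 10, 22, 46, 94, 190, 382, 766; the maximum is 766.

766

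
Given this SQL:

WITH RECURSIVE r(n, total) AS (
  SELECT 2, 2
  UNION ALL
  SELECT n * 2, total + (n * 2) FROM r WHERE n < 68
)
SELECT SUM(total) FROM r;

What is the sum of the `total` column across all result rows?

Base: n=2, total=2.
Iteration 1: 2 < 68 holds -> n = 2 * 2 = 4, total = 2 + 4 = 6.
Iteration 2: 4 < 68 holds -> n = 4 * 2 = 8, total = 6 + 8 = 14.
Iteration 3: 8 < 68 holds -> n = 8 * 2 = 16, total = 14 + 16 = 30.
Iteration 4: 16 < 68 holds -> n = 16 * 2 = 32, total = 30 + 32 = 62.
Iteration 5: 32 < 68 holds -> n = 32 * 2 = 64, total = 62 + 64 = 126.
Iteration 6: 64 < 68 holds -> n = 64 * 2 = 128, total = 126 + 128 = 254.
Iteration 7: 128 < 68 fails; recursion stops.
SUM(total) = 2 + 6 + 14 + 30 + 62 + 126 + 254 = 494.

494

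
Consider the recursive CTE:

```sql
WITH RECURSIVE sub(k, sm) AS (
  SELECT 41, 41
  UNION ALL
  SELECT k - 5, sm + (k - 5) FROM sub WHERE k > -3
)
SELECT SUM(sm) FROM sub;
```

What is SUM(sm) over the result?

1430

Base: k=41, sm=41.
Iteration 1: 41 > -3 holds -> k = 41 - 5 = 36, sm = 41 + 36 = 77.
Iteration 2: 36 > -3 holds -> k = 36 - 5 = 31, sm = 77 + 31 = 108.
Iteration 3: 31 > -3 holds -> k = 31 - 5 = 26, sm = 108 + 26 = 134.
Iteration 4: 26 > -3 holds -> k = 26 - 5 = 21, sm = 134 + 21 = 155.
Iteration 5: 21 > -3 holds -> k = 21 - 5 = 16, sm = 155 + 16 = 171.
Iteration 6: 16 > -3 holds -> k = 16 - 5 = 11, sm = 171 + 11 = 182.
Iteration 7: 11 > -3 holds -> k = 11 - 5 = 6, sm = 182 + 6 = 188.
Iteration 8: 6 > -3 holds -> k = 6 - 5 = 1, sm = 188 + 1 = 189.
Iteration 9: 1 > -3 holds -> k = 1 - 5 = -4, sm = 189 + -4 = 185.
Iteration 10: -4 > -3 fails; recursion stops.
SUM(sm) = 41 + 77 + 108 + 134 + 155 + 171 + 182 + 188 + 189 + 185 = 1430.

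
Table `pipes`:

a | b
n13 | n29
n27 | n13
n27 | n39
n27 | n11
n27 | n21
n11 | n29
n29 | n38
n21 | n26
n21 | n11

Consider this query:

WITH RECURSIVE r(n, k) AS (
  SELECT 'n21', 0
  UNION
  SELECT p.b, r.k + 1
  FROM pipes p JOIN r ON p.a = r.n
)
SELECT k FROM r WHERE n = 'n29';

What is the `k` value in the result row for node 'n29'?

Base: (n21, k=0).
Iteration 1: edges from {n21} -> (n11, k=1), (n26, k=1).
Iteration 2: edges from {n11,n26} -> (n29, k=2).
Iteration 3: edges from {n29} -> (n38, k=3).
Iteration 4: no outgoing edges from {n38}; recursion stops.

2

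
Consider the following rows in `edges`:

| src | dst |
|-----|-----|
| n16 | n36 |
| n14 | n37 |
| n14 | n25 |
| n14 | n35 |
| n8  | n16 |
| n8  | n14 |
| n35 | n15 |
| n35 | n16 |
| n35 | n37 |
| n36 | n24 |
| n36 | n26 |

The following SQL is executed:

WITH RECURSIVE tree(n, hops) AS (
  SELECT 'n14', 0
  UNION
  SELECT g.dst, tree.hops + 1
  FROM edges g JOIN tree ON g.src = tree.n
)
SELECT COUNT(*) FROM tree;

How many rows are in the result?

Base: (n14, hops=0).
Iteration 1: edges from {n14} -> (n25, hops=1), (n35, hops=1), (n37, hops=1).
Iteration 2: edges from {n25,n35,n37} -> (n15, hops=2), (n16, hops=2), (n37, hops=2).
Iteration 3: edges from {n15,n16,n37} -> (n36, hops=3).
Iteration 4: edges from {n36} -> (n24, hops=4), (n26, hops=4).
Iteration 5: no outgoing edges from {n24,n26}; recursion stops.
Total rows emitted: 10.

10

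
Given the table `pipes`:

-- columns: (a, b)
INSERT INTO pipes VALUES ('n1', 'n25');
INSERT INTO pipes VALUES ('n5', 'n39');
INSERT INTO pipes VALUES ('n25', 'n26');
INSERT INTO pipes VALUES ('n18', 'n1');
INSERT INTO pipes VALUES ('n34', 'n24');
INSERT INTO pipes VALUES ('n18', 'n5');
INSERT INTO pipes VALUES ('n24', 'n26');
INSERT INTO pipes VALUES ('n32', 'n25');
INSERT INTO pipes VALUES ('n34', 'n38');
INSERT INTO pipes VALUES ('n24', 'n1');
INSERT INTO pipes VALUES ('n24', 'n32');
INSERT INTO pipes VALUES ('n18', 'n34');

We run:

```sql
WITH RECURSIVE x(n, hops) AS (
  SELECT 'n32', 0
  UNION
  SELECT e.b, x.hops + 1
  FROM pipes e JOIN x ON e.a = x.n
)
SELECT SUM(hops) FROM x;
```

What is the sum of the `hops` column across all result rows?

Base: (n32, hops=0).
Iteration 1: edges from {n32} -> (n25, hops=1).
Iteration 2: edges from {n25} -> (n26, hops=2).
Iteration 3: no outgoing edges from {n26}; recursion stops.
SUM(hops) = 0 + 1 + 2 = 3.

3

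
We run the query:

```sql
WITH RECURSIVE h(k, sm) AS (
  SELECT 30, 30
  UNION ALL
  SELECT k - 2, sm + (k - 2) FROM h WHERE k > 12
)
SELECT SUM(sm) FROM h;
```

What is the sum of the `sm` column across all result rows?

Base: k=30, sm=30.
Iteration 1: 30 > 12 holds -> k = 30 - 2 = 28, sm = 30 + 28 = 58.
Iteration 2: 28 > 12 holds -> k = 28 - 2 = 26, sm = 58 + 26 = 84.
Iteration 3: 26 > 12 holds -> k = 26 - 2 = 24, sm = 84 + 24 = 108.
Iteration 4: 24 > 12 holds -> k = 24 - 2 = 22, sm = 108 + 22 = 130.
Iteration 5: 22 > 12 holds -> k = 22 - 2 = 20, sm = 130 + 20 = 150.
Iteration 6: 20 > 12 holds -> k = 20 - 2 = 18, sm = 150 + 18 = 168.
Iteration 7: 18 > 12 holds -> k = 18 - 2 = 16, sm = 168 + 16 = 184.
Iteration 8: 16 > 12 holds -> k = 16 - 2 = 14, sm = 184 + 14 = 198.
Iteration 9: 14 > 12 holds -> k = 14 - 2 = 12, sm = 198 + 12 = 210.
Iteration 10: 12 > 12 fails; recursion stops.
SUM(sm) = 30 + 58 + 84 + 108 + 130 + 150 + 168 + 184 + 198 + 210 = 1320.

1320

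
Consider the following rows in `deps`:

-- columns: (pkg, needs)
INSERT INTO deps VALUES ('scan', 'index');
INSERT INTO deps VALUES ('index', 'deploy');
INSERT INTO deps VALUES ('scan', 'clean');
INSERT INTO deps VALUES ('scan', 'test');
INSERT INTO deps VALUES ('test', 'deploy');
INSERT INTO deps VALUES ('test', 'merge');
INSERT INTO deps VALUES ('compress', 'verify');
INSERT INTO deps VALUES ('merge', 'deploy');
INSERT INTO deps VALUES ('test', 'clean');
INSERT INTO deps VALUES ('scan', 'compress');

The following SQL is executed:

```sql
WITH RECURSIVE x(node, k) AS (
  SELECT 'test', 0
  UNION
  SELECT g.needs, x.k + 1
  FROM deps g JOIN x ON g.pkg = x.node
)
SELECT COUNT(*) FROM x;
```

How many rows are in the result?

Base: (test, k=0).
Iteration 1: edges from {test} -> (clean, k=1), (deploy, k=1), (merge, k=1).
Iteration 2: edges from {clean,deploy,merge} -> (deploy, k=2).
Iteration 3: no outgoing edges from {deploy}; recursion stops.
Total rows emitted: 5.

5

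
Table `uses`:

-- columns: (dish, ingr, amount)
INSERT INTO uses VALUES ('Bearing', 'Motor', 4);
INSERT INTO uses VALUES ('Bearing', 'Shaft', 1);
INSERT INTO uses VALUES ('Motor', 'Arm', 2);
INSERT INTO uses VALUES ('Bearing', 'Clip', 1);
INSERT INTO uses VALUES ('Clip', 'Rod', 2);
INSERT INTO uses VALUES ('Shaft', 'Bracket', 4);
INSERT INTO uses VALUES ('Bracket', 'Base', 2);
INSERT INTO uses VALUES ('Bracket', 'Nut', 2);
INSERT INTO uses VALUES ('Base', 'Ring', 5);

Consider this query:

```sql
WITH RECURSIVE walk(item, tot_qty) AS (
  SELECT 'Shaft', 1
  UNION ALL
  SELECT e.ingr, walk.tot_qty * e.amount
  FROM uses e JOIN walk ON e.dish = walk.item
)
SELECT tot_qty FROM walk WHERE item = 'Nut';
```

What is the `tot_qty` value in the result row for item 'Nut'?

Base: (Shaft, tot_qty=1).
Iteration 1: components of {Shaft} -> Bracket = 1*4 = 4.
Iteration 2: components of {Bracket} -> Base = 4*2 = 8, Nut = 4*2 = 8.
Iteration 3: components of {Base,Nut} -> Ring = 8*5 = 40.
Iteration 4: no further components; recursion stops.

8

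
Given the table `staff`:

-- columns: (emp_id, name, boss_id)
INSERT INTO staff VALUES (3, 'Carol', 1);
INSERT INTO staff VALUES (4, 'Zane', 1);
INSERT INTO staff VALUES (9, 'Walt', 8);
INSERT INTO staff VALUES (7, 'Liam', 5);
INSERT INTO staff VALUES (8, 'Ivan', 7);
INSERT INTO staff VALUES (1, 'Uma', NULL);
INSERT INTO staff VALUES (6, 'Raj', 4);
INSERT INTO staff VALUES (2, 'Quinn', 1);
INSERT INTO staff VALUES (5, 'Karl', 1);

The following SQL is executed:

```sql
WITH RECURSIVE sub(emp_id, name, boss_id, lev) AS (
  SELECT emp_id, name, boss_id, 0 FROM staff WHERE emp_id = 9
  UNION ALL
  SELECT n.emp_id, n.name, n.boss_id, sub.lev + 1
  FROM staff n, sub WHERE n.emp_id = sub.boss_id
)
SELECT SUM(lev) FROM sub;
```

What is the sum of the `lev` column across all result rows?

10

Base: emp_id=9 (Walt), boss_id=8, lev 0.
Iteration 1: join on emp_id=8 -> Ivan (id 8, boss_id=7, lev 1).
Iteration 2: join on emp_id=7 -> Liam (id 7, boss_id=5, lev 2).
Iteration 3: join on emp_id=5 -> Karl (id 5, boss_id=1, lev 3).
Iteration 4: join on emp_id=1 -> Uma (id 1, boss_id=NULL, lev 4).
Iteration 5: boss_id is NULL; no match; recursion stops.
SUM(lev) = 0 + 1 + 2 + 3 + 4 = 10.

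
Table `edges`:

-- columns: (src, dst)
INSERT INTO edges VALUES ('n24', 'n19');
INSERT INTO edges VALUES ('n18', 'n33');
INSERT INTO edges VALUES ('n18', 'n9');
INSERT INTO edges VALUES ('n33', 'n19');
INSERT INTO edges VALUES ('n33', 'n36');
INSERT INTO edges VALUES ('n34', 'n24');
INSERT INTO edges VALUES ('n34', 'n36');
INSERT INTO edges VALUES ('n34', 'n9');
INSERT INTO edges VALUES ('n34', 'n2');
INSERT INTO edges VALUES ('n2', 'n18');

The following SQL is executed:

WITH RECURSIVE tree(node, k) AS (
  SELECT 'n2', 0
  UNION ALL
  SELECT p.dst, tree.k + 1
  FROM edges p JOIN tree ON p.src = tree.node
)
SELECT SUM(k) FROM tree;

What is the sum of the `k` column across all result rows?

11

Base: (n2, k=0).
Iteration 1: edges from {n2} -> (n18, k=1).
Iteration 2: edges from {n18} -> (n33, k=2), (n9, k=2).
Iteration 3: edges from {n33,n9} -> (n19, k=3), (n36, k=3).
Iteration 4: no outgoing edges from {n19,n36}; recursion stops.
SUM(k) = 0 + 1 + 2 + 2 + 3 + 3 = 11.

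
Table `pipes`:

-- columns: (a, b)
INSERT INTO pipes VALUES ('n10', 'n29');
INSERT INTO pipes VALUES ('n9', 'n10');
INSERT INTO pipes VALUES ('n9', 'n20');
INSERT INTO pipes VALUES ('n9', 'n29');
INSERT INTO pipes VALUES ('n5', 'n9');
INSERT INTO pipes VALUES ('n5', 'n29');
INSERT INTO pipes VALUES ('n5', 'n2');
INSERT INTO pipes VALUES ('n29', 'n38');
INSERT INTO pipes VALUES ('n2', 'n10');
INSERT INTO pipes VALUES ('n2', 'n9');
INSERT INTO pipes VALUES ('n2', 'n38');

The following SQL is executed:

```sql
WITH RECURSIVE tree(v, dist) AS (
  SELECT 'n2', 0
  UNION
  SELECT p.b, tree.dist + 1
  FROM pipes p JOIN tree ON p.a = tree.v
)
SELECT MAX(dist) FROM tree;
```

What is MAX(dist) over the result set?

Base: (n2, dist=0).
Iteration 1: edges from {n2} -> (n10, dist=1), (n38, dist=1), (n9, dist=1).
Iteration 2: edges from {n10,n38,n9} -> (n10, dist=2), (n20, dist=2), (n29, dist=2). [UNION drops 1 duplicate row(s)]
Iteration 3: edges from {n10,n20,n29} -> (n29, dist=3), (n38, dist=3).
Iteration 4: edges from {n29,n38} -> (n38, dist=4).
Iteration 5: no outgoing edges from {n38}; recursion stops.
dist values: 0, 1, 1, 1, 2, 2, 2, 3, 3, 4; the maximum is 4.

4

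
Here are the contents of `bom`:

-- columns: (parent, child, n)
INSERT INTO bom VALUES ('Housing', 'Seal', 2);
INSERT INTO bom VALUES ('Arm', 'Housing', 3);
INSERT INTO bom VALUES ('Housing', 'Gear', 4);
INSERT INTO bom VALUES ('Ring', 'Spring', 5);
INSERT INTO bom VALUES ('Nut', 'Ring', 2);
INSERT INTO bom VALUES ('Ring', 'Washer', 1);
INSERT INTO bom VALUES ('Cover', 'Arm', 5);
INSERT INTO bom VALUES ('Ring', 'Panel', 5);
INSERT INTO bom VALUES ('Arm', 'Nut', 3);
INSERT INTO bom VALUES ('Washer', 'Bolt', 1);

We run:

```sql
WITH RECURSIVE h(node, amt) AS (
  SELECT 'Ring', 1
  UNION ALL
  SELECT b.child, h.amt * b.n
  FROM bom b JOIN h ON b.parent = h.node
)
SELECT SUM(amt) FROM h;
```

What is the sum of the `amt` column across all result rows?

Base: (Ring, amt=1).
Iteration 1: components of {Ring} -> Panel = 1*5 = 5, Spring = 1*5 = 5, Washer = 1*1 = 1.
Iteration 2: components of {Panel,Spring,Washer} -> Bolt = 1*1 = 1.
Iteration 3: no further components; recursion stops.
SUM(amt) = 1 + 5 + 1 + 5 + 1 = 13.

13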